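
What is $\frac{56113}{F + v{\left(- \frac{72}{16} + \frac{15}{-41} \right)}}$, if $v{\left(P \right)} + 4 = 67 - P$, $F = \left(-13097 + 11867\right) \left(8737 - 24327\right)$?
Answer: $\frac{4601266}{1572412965} \approx 0.0029262$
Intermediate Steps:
$F = 19175700$ ($F = \left(-1230\right) \left(-15590\right) = 19175700$)
$v{\left(P \right)} = 63 - P$ ($v{\left(P \right)} = -4 - \left(-67 + P\right) = 63 - P$)
$\frac{56113}{F + v{\left(- \frac{72}{16} + \frac{15}{-41} \right)}} = \frac{56113}{19175700 - \left(-63 - \frac{15}{41} - \frac{9}{2}\right)} = \frac{56113}{19175700 + \left(63 - \left(- \frac{9}{2} - \frac{15}{41}\right)\right)} = \frac{56113}{19175700 + \left(63 - - \frac{399}{82}\right)} = \frac{56113}{19175700 + \left(63 + \frac{399}{82}\right)} = \frac{56113}{19175700 + \frac{5565}{82}} = \frac{56113}{\frac{1572412965}{82}} = 56113 \cdot \frac{82}{1572412965} = \frac{4601266}{1572412965}$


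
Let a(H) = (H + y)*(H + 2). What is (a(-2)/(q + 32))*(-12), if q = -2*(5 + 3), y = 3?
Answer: 0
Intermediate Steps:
a(H) = (2 + H)*(3 + H) (a(H) = (H + 3)*(H + 2) = (3 + H)*(2 + H) = (2 + H)*(3 + H))
q = -16 (q = -2*8 = -16)
(a(-2)/(q + 32))*(-12) = ((6 + (-2)² + 5*(-2))/(-16 + 32))*(-12) = ((6 + 4 - 10)/16)*(-12) = (0*(1/16))*(-12) = 0*(-12) = 0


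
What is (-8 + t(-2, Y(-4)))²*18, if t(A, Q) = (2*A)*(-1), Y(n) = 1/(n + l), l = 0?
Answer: 288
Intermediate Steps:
Y(n) = 1/n (Y(n) = 1/(n + 0) = 1/n)
t(A, Q) = -2*A
(-8 + t(-2, Y(-4)))²*18 = (-8 - 2*(-2))²*18 = (-8 + 4)²*18 = (-4)²*18 = 16*18 = 288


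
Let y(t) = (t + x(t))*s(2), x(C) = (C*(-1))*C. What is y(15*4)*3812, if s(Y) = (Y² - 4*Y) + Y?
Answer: 26988960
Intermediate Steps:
s(Y) = Y² - 3*Y
x(C) = -C² (x(C) = (-C)*C = -C²)
y(t) = -2*t + 2*t² (y(t) = (t - t²)*(2*(-3 + 2)) = (t - t²)*(2*(-1)) = (t - t²)*(-2) = -2*t + 2*t²)
y(15*4)*3812 = (2*(15*4)*(-1 + 15*4))*3812 = (2*60*(-1 + 60))*3812 = (2*60*59)*3812 = 7080*3812 = 26988960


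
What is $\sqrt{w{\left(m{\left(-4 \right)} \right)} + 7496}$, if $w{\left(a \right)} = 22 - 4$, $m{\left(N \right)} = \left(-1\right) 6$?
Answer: $17 \sqrt{26} \approx 86.683$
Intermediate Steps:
$m{\left(N \right)} = -6$
$w{\left(a \right)} = 18$
$\sqrt{w{\left(m{\left(-4 \right)} \right)} + 7496} = \sqrt{18 + 7496} = \sqrt{7514} = 17 \sqrt{26}$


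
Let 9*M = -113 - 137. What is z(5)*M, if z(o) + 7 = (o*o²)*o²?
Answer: -779500/9 ≈ -86611.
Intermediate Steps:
z(o) = -7 + o⁵ (z(o) = -7 + (o*o²)*o² = -7 + o³*o² = -7 + o⁵)
M = -250/9 (M = (-113 - 137)/9 = (⅑)*(-250) = -250/9 ≈ -27.778)
z(5)*M = (-7 + 5⁵)*(-250/9) = (-7 + 3125)*(-250/9) = 3118*(-250/9) = -779500/9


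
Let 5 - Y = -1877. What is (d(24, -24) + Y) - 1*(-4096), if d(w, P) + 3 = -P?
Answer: 5999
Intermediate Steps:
Y = 1882 (Y = 5 - 1*(-1877) = 5 + 1877 = 1882)
d(w, P) = -3 - P
(d(24, -24) + Y) - 1*(-4096) = ((-3 - 1*(-24)) + 1882) - 1*(-4096) = ((-3 + 24) + 1882) + 4096 = (21 + 1882) + 4096 = 1903 + 4096 = 5999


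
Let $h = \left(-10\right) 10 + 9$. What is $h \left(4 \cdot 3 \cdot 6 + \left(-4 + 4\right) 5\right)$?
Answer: $-6552$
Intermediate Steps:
$h = -91$ ($h = -100 + 9 = -91$)
$h \left(4 \cdot 3 \cdot 6 + \left(-4 + 4\right) 5\right) = - 91 \left(4 \cdot 3 \cdot 6 + \left(-4 + 4\right) 5\right) = - 91 \left(12 \cdot 6 + 0 \cdot 5\right) = - 91 \left(72 + 0\right) = \left(-91\right) 72 = -6552$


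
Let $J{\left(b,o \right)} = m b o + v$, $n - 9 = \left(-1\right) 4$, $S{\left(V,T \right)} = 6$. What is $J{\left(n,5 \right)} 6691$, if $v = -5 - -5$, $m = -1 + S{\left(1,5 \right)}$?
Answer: $836375$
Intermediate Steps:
$n = 5$ ($n = 9 - 4 = 5$)
$m = 5$ ($m = -1 + 6 = 5$)
$v = 0$ ($v = -5 + 5 = 0$)
$J{\left(b,o \right)} = 5 b o$ ($J{\left(b,o \right)} = 5 b o + 0 = 5 b o$)
$J{\left(n,5 \right)} 6691 = 5 \cdot 5 \cdot 5 \cdot 6691 = 125 \cdot 6691 = 836375$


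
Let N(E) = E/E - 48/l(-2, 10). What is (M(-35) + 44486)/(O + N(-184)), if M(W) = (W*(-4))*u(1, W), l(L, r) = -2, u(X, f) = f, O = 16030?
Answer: 39586/16055 ≈ 2.4656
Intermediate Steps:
M(W) = -4*W² (M(W) = (W*(-4))*W = (-4*W)*W = -4*W²)
N(E) = 25 (N(E) = E/E - 48/(-2) = 1 - 48*(-½) = 1 + 24 = 25)
(M(-35) + 44486)/(O + N(-184)) = (-4*(-35)² + 44486)/(16030 + 25) = (-4*1225 + 44486)/16055 = (-4900 + 44486)*(1/16055) = 39586*(1/16055) = 39586/16055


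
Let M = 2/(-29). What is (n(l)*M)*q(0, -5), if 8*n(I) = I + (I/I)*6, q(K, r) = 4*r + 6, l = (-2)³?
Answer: -7/29 ≈ -0.24138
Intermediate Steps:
l = -8
q(K, r) = 6 + 4*r
M = -2/29 (M = 2*(-1/29) = -2/29 ≈ -0.068966)
n(I) = ¾ + I/8 (n(I) = (I + (I/I)*6)/8 = (I + 1*6)/8 = (I + 6)/8 = (6 + I)/8 = ¾ + I/8)
(n(l)*M)*q(0, -5) = ((¾ + (⅛)*(-8))*(-2/29))*(6 + 4*(-5)) = ((¾ - 1)*(-2/29))*(6 - 20) = -¼*(-2/29)*(-14) = (1/58)*(-14) = -7/29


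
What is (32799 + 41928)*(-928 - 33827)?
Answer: -2597136885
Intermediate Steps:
(32799 + 41928)*(-928 - 33827) = 74727*(-34755) = -2597136885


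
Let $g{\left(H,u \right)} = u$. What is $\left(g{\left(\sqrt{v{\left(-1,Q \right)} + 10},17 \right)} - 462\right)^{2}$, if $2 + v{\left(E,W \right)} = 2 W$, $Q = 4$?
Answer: $198025$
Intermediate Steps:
$v{\left(E,W \right)} = -2 + 2 W$
$\left(g{\left(\sqrt{v{\left(-1,Q \right)} + 10},17 \right)} - 462\right)^{2} = \left(17 - 462\right)^{2} = \left(-445\right)^{2} = 198025$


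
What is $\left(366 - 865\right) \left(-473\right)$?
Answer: $236027$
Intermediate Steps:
$\left(366 - 865\right) \left(-473\right) = \left(-499\right) \left(-473\right) = 236027$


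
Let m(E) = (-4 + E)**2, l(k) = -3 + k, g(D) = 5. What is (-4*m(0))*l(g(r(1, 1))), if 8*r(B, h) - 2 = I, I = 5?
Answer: -128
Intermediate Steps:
r(B, h) = 7/8 (r(B, h) = 1/4 + (1/8)*5 = 1/4 + 5/8 = 7/8)
(-4*m(0))*l(g(r(1, 1))) = (-4*(-4 + 0)**2)*(-3 + 5) = -4*(-4)**2*2 = -4*16*2 = -64*2 = -128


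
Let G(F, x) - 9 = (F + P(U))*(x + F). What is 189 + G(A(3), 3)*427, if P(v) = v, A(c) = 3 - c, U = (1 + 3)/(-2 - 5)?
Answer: 3300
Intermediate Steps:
U = -4/7 (U = 4/(-7) = 4*(-⅐) = -4/7 ≈ -0.57143)
G(F, x) = 9 + (-4/7 + F)*(F + x) (G(F, x) = 9 + (F - 4/7)*(x + F) = 9 + (-4/7 + F)*(F + x))
189 + G(A(3), 3)*427 = 189 + (9 + (3 - 1*3)² - 4*(3 - 1*3)/7 - 4/7*3 + (3 - 1*3)*3)*427 = 189 + (9 + (3 - 3)² - 4*(3 - 3)/7 - 12/7 + (3 - 3)*3)*427 = 189 + (9 + 0² - 4/7*0 - 12/7 + 0*3)*427 = 189 + (9 + 0 + 0 - 12/7 + 0)*427 = 189 + (51/7)*427 = 189 + 3111 = 3300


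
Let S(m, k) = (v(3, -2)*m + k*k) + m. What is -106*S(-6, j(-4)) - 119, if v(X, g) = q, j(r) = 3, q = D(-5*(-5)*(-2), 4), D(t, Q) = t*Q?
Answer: -127637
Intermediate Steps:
D(t, Q) = Q*t
q = -200 (q = 4*(-5*(-5)*(-2)) = 4*(25*(-2)) = 4*(-50) = -200)
v(X, g) = -200
S(m, k) = k² - 199*m (S(m, k) = (-200*m + k*k) + m = (-200*m + k²) + m = (k² - 200*m) + m = k² - 199*m)
-106*S(-6, j(-4)) - 119 = -106*(3² - 199*(-6)) - 119 = -106*(9 + 1194) - 119 = -106*1203 - 119 = -127518 - 119 = -127637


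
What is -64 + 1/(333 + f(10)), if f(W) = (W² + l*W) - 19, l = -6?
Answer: -22655/354 ≈ -63.997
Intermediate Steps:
f(W) = -19 + W² - 6*W (f(W) = (W² - 6*W) - 19 = -19 + W² - 6*W)
-64 + 1/(333 + f(10)) = -64 + 1/(333 + (-19 + 10² - 6*10)) = -64 + 1/(333 + (-19 + 100 - 60)) = -64 + 1/(333 + 21) = -64 + 1/354 = -22655/354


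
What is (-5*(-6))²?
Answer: 900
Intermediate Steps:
(-5*(-6))² = 30² = 900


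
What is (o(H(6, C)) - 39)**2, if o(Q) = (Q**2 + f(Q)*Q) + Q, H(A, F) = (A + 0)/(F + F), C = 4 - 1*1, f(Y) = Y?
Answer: 1296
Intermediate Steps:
C = 3 (C = 4 - 1 = 3)
H(A, F) = A/(2*F) (H(A, F) = A/((2*F)) = A*(1/(2*F)) = A/(2*F))
o(Q) = Q + 2*Q**2 (o(Q) = (Q**2 + Q*Q) + Q = (Q**2 + Q**2) + Q = 2*Q**2 + Q = Q + 2*Q**2)
(o(H(6, C)) - 39)**2 = (((1/2)*6/3)*(1 + 2*((1/2)*6/3)) - 39)**2 = (((1/2)*6*(1/3))*(1 + 2*((1/2)*6*(1/3))) - 39)**2 = (1*(1 + 2*1) - 39)**2 = (1*(1 + 2) - 39)**2 = (1*3 - 39)**2 = (3 - 39)**2 = (-36)**2 = 1296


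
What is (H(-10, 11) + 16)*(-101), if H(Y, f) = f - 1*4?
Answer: -2323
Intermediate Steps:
H(Y, f) = -4 + f (H(Y, f) = f - 4 = -4 + f)
(H(-10, 11) + 16)*(-101) = ((-4 + 11) + 16)*(-101) = (7 + 16)*(-101) = 23*(-101) = -2323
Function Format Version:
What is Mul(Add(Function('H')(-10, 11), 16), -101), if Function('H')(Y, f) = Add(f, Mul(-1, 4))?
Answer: -2323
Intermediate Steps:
Function('H')(Y, f) = Add(-4, f) (Function('H')(Y, f) = Add(f, -4) = Add(-4, f))
Mul(Add(Function('H')(-10, 11), 16), -101) = Mul(Add(Add(-4, 11), 16), -101) = Mul(Add(7, 16), -101) = Mul(23, -101) = -2323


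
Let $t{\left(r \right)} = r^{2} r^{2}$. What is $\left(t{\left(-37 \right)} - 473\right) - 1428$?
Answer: $1872260$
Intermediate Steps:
$t{\left(r \right)} = r^{4}$
$\left(t{\left(-37 \right)} - 473\right) - 1428 = \left(\left(-37\right)^{4} - 473\right) - 1428 = \left(1874161 - 473\right) - 1428 = 1873688 - 1428 = 1872260$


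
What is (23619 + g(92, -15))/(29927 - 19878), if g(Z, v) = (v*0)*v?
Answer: 23619/10049 ≈ 2.3504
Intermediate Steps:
g(Z, v) = 0 (g(Z, v) = 0*v = 0)
(23619 + g(92, -15))/(29927 - 19878) = (23619 + 0)/(29927 - 19878) = 23619/10049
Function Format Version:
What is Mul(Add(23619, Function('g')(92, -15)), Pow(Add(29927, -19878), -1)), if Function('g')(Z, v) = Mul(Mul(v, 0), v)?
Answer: Rational(23619, 10049) ≈ 2.3504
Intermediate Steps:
Function('g')(Z, v) = 0 (Function('g')(Z, v) = Mul(0, v) = 0)
Mul(Add(23619, Function('g')(92, -15)), Pow(Add(29927, -19878), -1)) = Mul(Add(23619, 0), Pow(Add(29927, -19878), -1)) = Mul(23619, Pow(10049, -1)) = Mul(23619, Rational(1, 10049)) = Rational(23619, 10049)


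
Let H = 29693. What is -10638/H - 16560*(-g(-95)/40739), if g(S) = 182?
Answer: 89058945078/1209663127 ≈ 73.623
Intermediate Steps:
-10638/H - 16560*(-g(-95)/40739) = -10638/29693 - 16560/((-40739/182)) = -10638*1/29693 - 16560/((-40739*1/182)) = -10638/29693 - 16560/(-40739/182) = -10638/29693 - 16560*(-182/40739) = -10638/29693 + 3013920/40739 = 89058945078/1209663127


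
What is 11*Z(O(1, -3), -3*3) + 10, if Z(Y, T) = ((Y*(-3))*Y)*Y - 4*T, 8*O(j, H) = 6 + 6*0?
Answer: 25093/64 ≈ 392.08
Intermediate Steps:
O(j, H) = ¾ (O(j, H) = (6 + 6*0)/8 = (6 + 0)/8 = (⅛)*6 = ¾)
Z(Y, T) = -4*T - 3*Y³ (Z(Y, T) = ((-3*Y)*Y)*Y - 4*T = (-3*Y²)*Y - 4*T = -3*Y³ - 4*T = -4*T - 3*Y³)
11*Z(O(1, -3), -3*3) + 10 = 11*(-(-12)*3 - 3*(¾)³) + 10 = 11*(-4*(-9) - 3*27/64) + 10 = 11*(36 - 81/64) + 10 = 11*(2223/64) + 10 = 24453/64 + 10 = 25093/64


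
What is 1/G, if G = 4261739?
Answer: 1/4261739 ≈ 2.3465e-7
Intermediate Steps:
1/G = 1/4261739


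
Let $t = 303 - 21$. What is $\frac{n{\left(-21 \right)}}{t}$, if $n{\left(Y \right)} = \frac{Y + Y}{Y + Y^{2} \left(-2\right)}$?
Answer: $\frac{1}{6063} \approx 0.00016493$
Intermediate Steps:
$n{\left(Y \right)} = \frac{2 Y}{Y - 2 Y^{2}}$
$t = 282$ ($t = 303 - 21 = 282$)
$\frac{n{\left(-21 \right)}}{t} = \frac{\left(-2\right) \frac{1}{-1 + 2 \left(-21\right)}}{282} = - \frac{2}{-1 - 42} \cdot \frac{1}{282} = - \frac{2}{-43} \cdot \frac{1}{282} = \left(-2\right) \left(- \frac{1}{43}\right) \frac{1}{282} = \frac{2}{43} \cdot \frac{1}{282} = \frac{1}{6063}$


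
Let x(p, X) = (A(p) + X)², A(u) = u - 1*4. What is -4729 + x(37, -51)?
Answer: -4405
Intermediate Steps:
A(u) = -4 + u (A(u) = u - 4 = -4 + u)
x(p, X) = (-4 + X + p)² (x(p, X) = ((-4 + p) + X)² = (-4 + X + p)²)
-4729 + x(37, -51) = -4729 + (-4 - 51 + 37)² = -4729 + (-18)² = -4729 + 324 = -4405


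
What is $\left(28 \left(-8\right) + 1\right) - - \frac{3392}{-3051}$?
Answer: $- \frac{683765}{3051} \approx -224.11$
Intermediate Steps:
$\left(28 \left(-8\right) + 1\right) - - \frac{3392}{-3051} = \left(-224 + 1\right) - \left(-3392\right) \left(- \frac{1}{3051}\right) = -223 - \frac{3392}{3051} = - \frac{683765}{3051}$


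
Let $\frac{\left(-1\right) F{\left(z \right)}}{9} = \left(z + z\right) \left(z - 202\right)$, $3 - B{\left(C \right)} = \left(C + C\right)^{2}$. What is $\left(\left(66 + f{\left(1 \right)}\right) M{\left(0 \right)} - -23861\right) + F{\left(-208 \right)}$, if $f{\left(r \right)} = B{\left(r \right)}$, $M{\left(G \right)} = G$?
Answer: $-1511179$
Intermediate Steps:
$B{\left(C \right)} = 3 - 4 C^{2}$ ($B{\left(C \right)} = 3 - \left(C + C\right)^{2} = 3 - \left(2 C\right)^{2} = 3 - 4 C^{2}$)
$f{\left(r \right)} = 3 - 4 r^{2}$
$F{\left(z \right)} = - 18 z \left(-202 + z\right)$ ($F{\left(z \right)} = - 9 \left(z + z\right) \left(z - 202\right) = - 9 \cdot 2 z \left(-202 + z\right) = - 18 z \left(-202 + z\right)$)
$\left(\left(66 + f{\left(1 \right)}\right) M{\left(0 \right)} - -23861\right) + F{\left(-208 \right)} = \left(\left(66 + \left(3 - 4 \cdot 1^{2}\right)\right) 0 - -23861\right) + 18 \left(-208\right) \left(202 - -208\right) = \left(\left(66 + \left(3 - 4\right)\right) 0 + 23861\right) + 18 \left(-208\right) \left(202 + 208\right) = \left(\left(66 + \left(3 - 4\right)\right) 0 + 23861\right) + 18 \left(-208\right) 410 = \left(\left(66 - 1\right) 0 + 23861\right) - 1535040 = \left(65 \cdot 0 + 23861\right) - 1535040 = \left(0 + 23861\right) - 1535040 = 23861 - 1535040 = -1511179$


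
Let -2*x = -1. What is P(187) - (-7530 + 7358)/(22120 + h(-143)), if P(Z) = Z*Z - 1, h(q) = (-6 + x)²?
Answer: 3098200456/88601 ≈ 34968.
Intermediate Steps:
x = ½ (x = -½*(-1) = ½ ≈ 0.50000)
h(q) = 121/4 (h(q) = (-6 + ½)² = (-11/2)² = 121/4)
P(Z) = -1 + Z² (P(Z) = Z² - 1 = -1 + Z²)
P(187) - (-7530 + 7358)/(22120 + h(-143)) = (-1 + 187²) - (-7530 + 7358)/(22120 + 121/4) = (-1 + 34969) - (-172)/88601/4 = 34968 - (-172)*4/88601 = 34968 - 1*(-688/88601) = 34968 + 688/88601 = 3098200456/88601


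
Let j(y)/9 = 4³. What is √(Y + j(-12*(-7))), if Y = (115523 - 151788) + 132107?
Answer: √96418 ≈ 310.51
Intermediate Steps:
j(y) = 576 (j(y) = 9*4³ = 9*64 = 576)
Y = 95842 (Y = -36265 + 132107 = 95842)
√(Y + j(-12*(-7))) = √(95842 + 576) = √96418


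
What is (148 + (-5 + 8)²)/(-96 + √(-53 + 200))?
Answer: -5024/3023 - 1099*√3/9069 ≈ -1.8718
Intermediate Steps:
(148 + (-5 + 8)²)/(-96 + √(-53 + 200)) = (148 + 3²)/(-96 + √147) = (148 + 9)/(-96 + 7*√3) = 157/(-96 + 7*√3)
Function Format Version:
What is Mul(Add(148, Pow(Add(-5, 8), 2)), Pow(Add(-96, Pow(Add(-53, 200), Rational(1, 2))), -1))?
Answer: Add(Rational(-5024, 3023), Mul(Rational(-1099, 9069), Pow(3, Rational(1, 2)))) ≈ -1.8718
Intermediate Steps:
Mul(Add(148, Pow(Add(-5, 8), 2)), Pow(Add(-96, Pow(Add(-53, 200), Rational(1, 2))), -1)) = Mul(Add(148, Pow(3, 2)), Pow(Add(-96, Pow(147, Rational(1, 2))), -1)) = Mul(Add(148, 9), Pow(Add(-96, Mul(7, Pow(3, Rational(1, 2)))), -1)) = Mul(157, Pow(Add(-96, Mul(7, Pow(3, Rational(1, 2)))), -1))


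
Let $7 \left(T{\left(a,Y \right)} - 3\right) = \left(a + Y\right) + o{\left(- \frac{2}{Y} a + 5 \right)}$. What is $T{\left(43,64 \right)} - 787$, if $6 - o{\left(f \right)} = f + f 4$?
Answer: $- \frac{24655}{32} \approx -770.47$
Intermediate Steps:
$o{\left(f \right)} = 6 - 5 f$ ($o{\left(f \right)} = 6 - \left(f + f 4\right) = 6 - \left(f + 4 f\right) = 6 - 5 f$)
$T{\left(a,Y \right)} = \frac{2}{7} + \frac{Y}{7} + \frac{a}{7} + \frac{10 a}{7 Y}$ ($T{\left(a,Y \right)} = 3 + \frac{\left(a + Y\right) - \left(-6 + 5 \left(- \frac{2}{Y} a + 5\right)\right)}{7} = 3 + \frac{\left(Y + a\right) - \left(-6 + 5 \left(- \frac{2 a}{Y} + 5\right)\right)}{7} = 3 + \frac{\left(Y + a\right) - \left(-6 + 5 \left(5 - \frac{2 a}{Y}\right)\right)}{7} = 3 + \frac{\left(Y + a\right) + \left(6 - \left(25 - \frac{10 a}{Y}\right)\right)}{7} = 3 + \frac{\left(Y + a\right) - \left(19 - \frac{10 a}{Y}\right)}{7} = 3 + \frac{-19 + Y + a + \frac{10 a}{Y}}{7} = 3 + \left(- \frac{19}{7} + \frac{Y}{7} + \frac{a}{7} + \frac{10 a}{7 Y}\right) = \frac{2}{7} + \frac{Y}{7} + \frac{a}{7} + \frac{10 a}{7 Y}$)
$T{\left(43,64 \right)} - 787 = \frac{\left(-19\right) 64 + 10 \cdot 43 + 64 \left(21 + 64 + 43\right)}{7 \cdot 64} - 787 = \frac{1}{7} \cdot \frac{1}{64} \left(-1216 + 430 + 64 \cdot 128\right) - 787 = \frac{1}{7} \cdot \frac{1}{64} \left(-1216 + 430 + 8192\right) - 787 = \frac{1}{7} \cdot \frac{1}{64} \cdot 7406 - 787 = \frac{529}{32} - 787 = - \frac{24655}{32}$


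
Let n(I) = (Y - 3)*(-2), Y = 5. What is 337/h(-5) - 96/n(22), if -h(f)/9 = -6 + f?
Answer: 2713/99 ≈ 27.404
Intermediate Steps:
n(I) = -4 (n(I) = (5 - 3)*(-2) = 2*(-2) = -4)
h(f) = 54 - 9*f (h(f) = -9*(-6 + f) = 54 - 9*f)
337/h(-5) - 96/n(22) = 337/(54 - 9*(-5)) - 96/(-4) = 337/(54 + 45) - 96*(-¼) = 337/99 + 24 = 2713/99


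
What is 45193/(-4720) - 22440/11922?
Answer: -107451291/9378640 ≈ -11.457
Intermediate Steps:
45193/(-4720) - 22440/11922 = 45193*(-1/4720) - 22440*1/11922 = -45193/4720 - 3740/1987 = -107451291/9378640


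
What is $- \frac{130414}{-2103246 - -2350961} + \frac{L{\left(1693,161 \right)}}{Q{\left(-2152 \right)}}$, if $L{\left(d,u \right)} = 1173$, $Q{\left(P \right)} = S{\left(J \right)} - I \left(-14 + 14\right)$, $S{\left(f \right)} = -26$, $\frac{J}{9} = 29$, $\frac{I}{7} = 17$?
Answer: $- \frac{1739411}{38110} \approx -45.642$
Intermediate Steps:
$I = 119$ ($I = 7 \cdot 17 = 119$)
$J = 261$ ($J = 9 \cdot 29 = 261$)
$Q{\left(P \right)} = -26$ ($Q{\left(P \right)} = -26 - 119 \left(-14 + 14\right) = -26 - 119 \cdot 0 = -26 - 0 = -26 + 0 = -26$)
$- \frac{130414}{-2103246 - -2350961} + \frac{L{\left(1693,161 \right)}}{Q{\left(-2152 \right)}} = - \frac{130414}{-2103246 - -2350961} + \frac{1173}{-26} = - \frac{130414}{-2103246 + 2350961} + 1173 \left(- \frac{1}{26}\right) = - \frac{130414}{247715} - \frac{1173}{26} = - \frac{1739411}{38110}$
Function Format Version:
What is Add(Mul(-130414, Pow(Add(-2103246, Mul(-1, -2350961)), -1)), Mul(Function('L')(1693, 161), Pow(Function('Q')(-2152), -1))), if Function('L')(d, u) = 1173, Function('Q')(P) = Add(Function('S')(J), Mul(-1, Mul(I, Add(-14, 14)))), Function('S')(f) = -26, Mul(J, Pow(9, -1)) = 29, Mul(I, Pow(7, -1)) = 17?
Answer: Rational(-1739411, 38110) ≈ -45.642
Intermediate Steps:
I = 119 (I = Mul(7, 17) = 119)
J = 261 (J = Mul(9, 29) = 261)
Function('Q')(P) = -26 (Function('Q')(P) = Add(-26, Mul(-1, Mul(119, Add(-14, 14)))) = Add(-26, Mul(-1, Mul(119, 0))) = Add(-26, Mul(-1, 0)) = Add(-26, 0) = -26)
Add(Mul(-130414, Pow(Add(-2103246, Mul(-1, -2350961)), -1)), Mul(Function('L')(1693, 161), Pow(Function('Q')(-2152), -1))) = Add(Mul(-130414, Pow(Add(-2103246, Mul(-1, -2350961)), -1)), Mul(1173, Pow(-26, -1))) = Add(Mul(-130414, Pow(Add(-2103246, 2350961), -1)), Mul(1173, Rational(-1, 26))) = Add(Mul(-130414, Pow(247715, -1)), Rational(-1173, 26)) = Add(Mul(-130414, Rational(1, 247715)), Rational(-1173, 26)) = Add(Rational(-130414, 247715), Rational(-1173, 26)) = Rational(-1739411, 38110)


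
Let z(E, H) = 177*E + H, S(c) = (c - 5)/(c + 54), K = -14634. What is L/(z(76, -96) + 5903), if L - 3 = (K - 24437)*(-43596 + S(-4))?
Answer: 85167317589/962950 ≈ 88444.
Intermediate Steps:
S(c) = (-5 + c)/(54 + c)
z(E, H) = H + 177*E
L = 85167317589/50 (L = 3 + (-14634 - 24437)*(-43596 + (-5 - 4)/(54 - 4)) = 3 - 39071*(-43596 - 9/50) = 3 - 39071*(-2179809/50) = 3 + 85167317439/50 = 85167317589/50 ≈ 1.7033e+9)
L/(z(76, -96) + 5903) = 85167317589/(50*((-96 + 177*76) + 5903)) = 85167317589/(50*((-96 + 13452) + 5903)) = 85167317589/(50*(13356 + 5903)) = (85167317589/50)/19259 = (85167317589/50)*(1/19259) = 85167317589/962950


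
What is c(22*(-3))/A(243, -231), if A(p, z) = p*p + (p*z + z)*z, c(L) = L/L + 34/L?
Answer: 16/431611389 ≈ 3.7070e-8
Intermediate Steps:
c(L) = 1 + 34/L
A(p, z) = p**2 + z*(z + p*z) (A(p, z) = p**2 + (z + p*z)*z = p**2 + z*(z + p*z))
c(22*(-3))/A(243, -231) = ((34 + 22*(-3))/((22*(-3))))/(243**2 + (-231)**2 + 243*(-231)**2) = ((34 - 66)/(-66))/(59049 + 53361 + 243*53361) = (-1/66*(-32))/(59049 + 53361 + 12966723) = (16/33)/13079133 = (16/33)*(1/13079133) = 16/431611389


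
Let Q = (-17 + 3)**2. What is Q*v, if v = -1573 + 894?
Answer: -133084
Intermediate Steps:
Q = 196 (Q = (-14)**2 = 196)
v = -679
Q*v = 196*(-679) = -133084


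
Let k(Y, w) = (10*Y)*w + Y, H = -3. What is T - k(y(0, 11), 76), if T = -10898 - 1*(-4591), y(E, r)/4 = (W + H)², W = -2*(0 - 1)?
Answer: -9351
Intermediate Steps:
W = 2 (W = -2*(-1) = 2)
y(E, r) = 4 (y(E, r) = 4*(2 - 3)² = 4*(-1)² = 4*1 = 4)
T = -6307 (T = -10898 + 4591 = -6307)
k(Y, w) = Y + 10*Y*w (k(Y, w) = 10*Y*w + Y = Y + 10*Y*w)
T - k(y(0, 11), 76) = -6307 - 4*(1 + 10*76) = -6307 - 4*(1 + 760) = -6307 - 4*761 = -6307 - 1*3044 = -6307 - 3044 = -9351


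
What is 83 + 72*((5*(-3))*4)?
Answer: -4237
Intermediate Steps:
83 + 72*((5*(-3))*4) = 83 + 72*(-15*4) = 83 + 72*(-60) = 83 - 4320 = -4237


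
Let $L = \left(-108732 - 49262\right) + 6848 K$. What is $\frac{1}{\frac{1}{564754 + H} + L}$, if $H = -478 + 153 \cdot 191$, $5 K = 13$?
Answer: $- \frac{2967495}{416010750049} \approx -7.1332 \cdot 10^{-6}$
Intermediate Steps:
$K = \frac{13}{5}$ ($K = \frac{1}{5} \cdot 13 = \frac{13}{5} \approx 2.6$)
$H = 28745$ ($H = -478 + 29223 = 28745$)
$L = - \frac{700946}{5}$ ($L = \left(-108732 - 49262\right) + 6848 \cdot \frac{13}{5} = -157994 + \frac{89024}{5} = - \frac{700946}{5} \approx -1.4019 \cdot 10^{5}$)
$\frac{1}{\frac{1}{564754 + H} + L} = \frac{1}{\frac{1}{564754 + 28745} - \frac{700946}{5}} = \frac{1}{\frac{1}{593499} - \frac{700946}{5}} = \frac{1}{- \frac{416010750049}{2967495}} = - \frac{2967495}{416010750049}$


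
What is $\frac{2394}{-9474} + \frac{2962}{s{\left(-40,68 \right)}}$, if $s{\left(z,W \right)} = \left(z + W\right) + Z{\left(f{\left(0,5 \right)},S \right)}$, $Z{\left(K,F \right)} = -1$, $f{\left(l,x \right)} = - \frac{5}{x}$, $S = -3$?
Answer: $\frac{4666225}{42633} \approx 109.45$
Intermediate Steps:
$s{\left(z,W \right)} = -1 + W + z$ ($s{\left(z,W \right)} = \left(z + W\right) - 1 = \left(W + z\right) - 1 = -1 + W + z$)
$\frac{2394}{-9474} + \frac{2962}{s{\left(-40,68 \right)}} = \frac{2394}{-9474} + \frac{2962}{-1 + 68 - 40} = 2394 \left(- \frac{1}{9474}\right) + \frac{2962}{27} = - \frac{399}{1579} + 2962 \cdot \frac{1}{27} = - \frac{399}{1579} + \frac{2962}{27} = \frac{4666225}{42633}$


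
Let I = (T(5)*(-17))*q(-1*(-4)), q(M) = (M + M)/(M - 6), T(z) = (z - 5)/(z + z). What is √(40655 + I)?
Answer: √40655 ≈ 201.63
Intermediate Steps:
T(z) = (-5 + z)/(2*z) (T(z) = (-5 + z)/((2*z)) = (-5 + z)*(1/(2*z)) = (-5 + z)/(2*z))
q(M) = 2*M/(-6 + M) (q(M) = (2*M)/(-6 + M) = 2*M/(-6 + M))
I = 0 (I = (((½)*(-5 + 5)/5)*(-17))*(2*(-1*(-4))/(-6 - 1*(-4))) = (((½)*(⅕)*0)*(-17))*(2*4/(-6 + 4)) = (0*(-17))*(2*4/(-2)) = 0*(2*4*(-½)) = 0*(-4) = 0)
√(40655 + I) = √(40655 + 0) = √40655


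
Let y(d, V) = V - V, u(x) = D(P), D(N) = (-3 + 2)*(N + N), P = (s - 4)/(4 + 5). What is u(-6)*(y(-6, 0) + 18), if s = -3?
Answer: 28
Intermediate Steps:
P = -7/9 (P = (-3 - 4)/(4 + 5) = -7/9 ≈ -0.77778)
D(N) = -2*N
u(x) = 14/9 (u(x) = -2*(-7/9) = 14/9)
y(d, V) = 0
u(-6)*(y(-6, 0) + 18) = 14*(0 + 18)/9 = (14/9)*18 = 28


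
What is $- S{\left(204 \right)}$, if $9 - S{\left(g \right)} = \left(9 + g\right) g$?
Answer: $43443$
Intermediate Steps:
$S{\left(g \right)} = 9 - g \left(9 + g\right)$ ($S{\left(g \right)} = 9 - \left(9 + g\right) g = 9 - g \left(9 + g\right)$)
$- S{\left(204 \right)} = - (9 - 204^{2} - 1836) = - (9 - 41616 - 1836) = \left(-1\right) \left(-43443\right) = 43443$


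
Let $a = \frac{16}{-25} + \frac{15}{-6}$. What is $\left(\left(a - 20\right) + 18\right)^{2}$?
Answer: $\frac{66049}{2500} \approx 26.42$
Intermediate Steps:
$a = - \frac{157}{50}$ ($a = 16 \left(- \frac{1}{25}\right) + 15 \left(- \frac{1}{6}\right) = - \frac{16}{25} - \frac{5}{2} = - \frac{157}{50} \approx -3.14$)
$\left(\left(a - 20\right) + 18\right)^{2} = \left(\left(- \frac{157}{50} - 20\right) + 18\right)^{2} = \left(- \frac{1157}{50} + 18\right)^{2} = \left(- \frac{257}{50}\right)^{2} = \frac{66049}{2500}$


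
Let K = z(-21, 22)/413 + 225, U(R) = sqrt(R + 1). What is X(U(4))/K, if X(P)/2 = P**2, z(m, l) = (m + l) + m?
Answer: 826/18581 ≈ 0.044454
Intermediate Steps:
U(R) = sqrt(1 + R)
z(m, l) = l + 2*m (z(m, l) = (l + m) + m = l + 2*m)
X(P) = 2*P**2
K = 92905/413 (K = (22 + 2*(-21))/413 + 225 = (22 - 42)*(1/413) + 225 = -20*1/413 + 225 = -20/413 + 225 = 92905/413 ≈ 224.95)
X(U(4))/K = (2*(sqrt(1 + 4))**2)/(92905/413) = (2*(sqrt(5))**2)*(413/92905) = (2*5)*(413/92905) = 10*(413/92905) = 826/18581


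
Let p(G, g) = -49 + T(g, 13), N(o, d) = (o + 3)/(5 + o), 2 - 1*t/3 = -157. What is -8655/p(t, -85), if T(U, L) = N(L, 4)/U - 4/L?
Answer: 86073975/490469 ≈ 175.49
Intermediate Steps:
t = 477 (t = 6 - 3*(-157) = 6 + 471 = 477)
N(o, d) = (3 + o)/(5 + o)
T(U, L) = -4/L + (3 + L)/(U*(5 + L)) (T(U, L) = ((3 + L)/(5 + L))/U - 4/L = (3 + L)/(U*(5 + L)) - 4/L = -4/L + (3 + L)/(U*(5 + L)))
p(G, g) = -49 + (208 - 72*g)/(234*g) (p(G, g) = -49 + (13*(3 + 13) - 4*g*(5 + 13))/(13*g*(5 + 13)) = -49 + (1/13)*(13*16 - 4*g*18)/(g*18) = -49 + (1/13)*(1/18)*(208 - 72*g)/g = -49 + (208 - 72*g)/(234*g))
-8655/p(t, -85) = -8655*(-9945/(104 - 5769*(-85))) = -8655*(-9945/(104 + 490365)) = -8655/((1/117)*(-1/85)*490469) = -8655/(-490469/9945) = -8655*(-9945/490469) = 86073975/490469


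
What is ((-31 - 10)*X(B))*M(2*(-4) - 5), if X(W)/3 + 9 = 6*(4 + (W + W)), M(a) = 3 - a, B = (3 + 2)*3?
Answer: -383760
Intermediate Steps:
B = 15 (B = 5*3 = 15)
X(W) = 45 + 36*W (X(W) = -27 + 3*(6*(4 + (W + W))) = -27 + 3*(6*(4 + 2*W)) = -27 + 3*(24 + 12*W) = -27 + (72 + 36*W) = 45 + 36*W)
((-31 - 10)*X(B))*M(2*(-4) - 5) = ((-31 - 10)*(45 + 36*15))*(3 - (2*(-4) - 5)) = (-41*(45 + 540))*(3 - (-8 - 5)) = (-41*585)*(3 - 1*(-13)) = -23985*(3 + 13) = -23985*16 = -383760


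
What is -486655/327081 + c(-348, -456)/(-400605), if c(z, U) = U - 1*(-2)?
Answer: -64935977167/43676761335 ≈ -1.4867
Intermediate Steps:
c(z, U) = 2 + U (c(z, U) = U + 2 = 2 + U)
-486655/327081 + c(-348, -456)/(-400605) = -486655/327081 + (2 - 456)/(-400605) = -486655*1/327081 - 454*(-1/400605) = -486655/327081 + 454/400605 = -64935977167/43676761335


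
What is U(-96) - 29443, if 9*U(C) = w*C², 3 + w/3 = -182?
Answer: -597763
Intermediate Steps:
w = -555 (w = -9 + 3*(-182) = -9 - 546 = -555)
U(C) = -185*C²/3 (U(C) = (-555*C²)/9 = -185*C²/3)
U(-96) - 29443 = -185/3*(-96)² - 29443 = -185/3*9216 - 29443 = -568320 - 29443 = -597763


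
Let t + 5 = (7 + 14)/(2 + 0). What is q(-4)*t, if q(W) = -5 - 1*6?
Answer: -121/2 ≈ -60.500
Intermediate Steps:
q(W) = -11 (q(W) = -5 - 6 = -11)
t = 11/2 (t = -5 + (7 + 14)/(2 + 0) = -5 + 21/2 = 11/2 ≈ 5.5000)
q(-4)*t = -11*11/2 = -121/2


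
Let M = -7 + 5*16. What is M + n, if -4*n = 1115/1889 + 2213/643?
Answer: 174886891/2429254 ≈ 71.992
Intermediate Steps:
M = 73 (M = -7 + 80 = 73)
n = -2448651/2429254 (n = -(1115/1889 + 2213/643)/4 = -¼*4897302/1214627 = -2448651/2429254 ≈ -1.0080)
M + n = 73 - 2448651/2429254 = 174886891/2429254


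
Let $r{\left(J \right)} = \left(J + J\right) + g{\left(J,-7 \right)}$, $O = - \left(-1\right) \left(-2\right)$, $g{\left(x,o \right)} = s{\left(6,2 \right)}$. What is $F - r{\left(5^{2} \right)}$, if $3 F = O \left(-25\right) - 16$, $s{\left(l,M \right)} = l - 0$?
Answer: $- \frac{134}{3} \approx -44.667$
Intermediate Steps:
$s{\left(l,M \right)} = l$ ($s{\left(l,M \right)} = l + 0 = l$)
$g{\left(x,o \right)} = 6$
$O = -2$ ($O = \left(-1\right) 2 = -2$)
$r{\left(J \right)} = 6 + 2 J$ ($r{\left(J \right)} = \left(J + J\right) + 6 = 2 J + 6 = 6 + 2 J$)
$F = \frac{34}{3}$ ($F = \frac{\left(-2\right) \left(-25\right) - 16}{3} = \frac{50 - 16}{3} = \frac{1}{3} \cdot 34 = \frac{34}{3} \approx 11.333$)
$F - r{\left(5^{2} \right)} = \frac{34}{3} - \left(6 + 2 \cdot 5^{2}\right) = \frac{34}{3} - \left(6 + 2 \cdot 25\right) = \frac{34}{3} - \left(6 + 50\right) = \frac{34}{3} - 56 = - \frac{134}{3}$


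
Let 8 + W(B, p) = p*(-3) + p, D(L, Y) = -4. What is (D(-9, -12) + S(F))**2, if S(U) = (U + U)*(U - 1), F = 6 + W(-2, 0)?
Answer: 64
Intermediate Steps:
W(B, p) = -8 - 2*p (W(B, p) = -8 + (p*(-3) + p) = -8 + (-3*p + p) = -8 - 2*p)
F = -2 (F = 6 + (-8 - 2*0) = 6 + (-8 + 0) = 6 - 8 = -2)
S(U) = 2*U*(-1 + U) (S(U) = (2*U)*(-1 + U) = 2*U*(-1 + U))
(D(-9, -12) + S(F))**2 = (-4 + 2*(-2)*(-1 - 2))**2 = (-4 + 2*(-2)*(-3))**2 = (-4 + 12)**2 = 8**2 = 64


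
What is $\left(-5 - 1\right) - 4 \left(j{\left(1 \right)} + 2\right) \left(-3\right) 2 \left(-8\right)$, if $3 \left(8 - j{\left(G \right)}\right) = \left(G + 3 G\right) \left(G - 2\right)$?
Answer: $13056$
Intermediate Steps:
$j{\left(G \right)} = 8 - \frac{4 G \left(-2 + G\right)}{3}$ ($j{\left(G \right)} = 8 - \frac{\left(G + 3 G\right) \left(G - 2\right)}{3} = 8 - \frac{4 G \left(-2 + G\right)}{3}$)
$\left(-5 - 1\right) - 4 \left(j{\left(1 \right)} + 2\right) \left(-3\right) 2 \left(-8\right) = \left(-5 - 1\right) - 4 \left(\left(8 - \frac{4 \cdot 1^{2}}{3} + \frac{8}{3} \cdot 1\right) + 2\right) \left(-3\right) 2 \left(-8\right) = - 6 - 4 \left(\left(8 - \frac{4}{3} + \frac{8}{3}\right) + 2\right) \left(-3\right) 2 \left(-8\right) = - 6 - 4 \left(\frac{28}{3} + 2\right) \left(-3\right) 2 \left(-8\right) = - 6 \left(-4\right) \frac{34}{3} \left(-3\right) 2 \left(-8\right) = - 6 \left(- \frac{136}{3}\right) \left(-3\right) 2 \left(-8\right) = - 6 \cdot 136 \cdot 2 \left(-8\right) = \left(-6\right) 272 \left(-8\right) = \left(-1632\right) \left(-8\right) = 13056$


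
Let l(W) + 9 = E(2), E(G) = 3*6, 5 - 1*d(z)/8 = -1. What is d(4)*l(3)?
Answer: 432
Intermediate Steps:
d(z) = 48 (d(z) = 40 - 8*(-1) = 40 + 8 = 48)
E(G) = 18
l(W) = 9 (l(W) = -9 + 18 = 9)
d(4)*l(3) = 48*9 = 432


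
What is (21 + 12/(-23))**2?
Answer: 221841/529 ≈ 419.36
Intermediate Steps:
(21 + 12/(-23))**2 = (21 + 12*(-1/23))**2 = (21 - 12/23)**2 = (471/23)**2 = 221841/529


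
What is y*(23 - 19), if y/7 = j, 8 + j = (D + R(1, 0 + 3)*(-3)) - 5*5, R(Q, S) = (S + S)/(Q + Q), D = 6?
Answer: -1008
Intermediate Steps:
R(Q, S) = S/Q (R(Q, S) = (2*S)/((2*Q)) = (2*S)*(1/(2*Q)) = S/Q)
j = -36 (j = -8 + ((6 + ((0 + 3)/1)*(-3)) - 5*5) = -8 + ((6 + (3*1)*(-3)) - 25) = -8 + ((6 + 3*(-3)) - 25) = -8 + ((6 - 9) - 25) = -8 + (-3 - 25) = -8 - 28 = -36)
y = -252 (y = 7*(-36) = -252)
y*(23 - 19) = -252*(23 - 19) = -252*4 = -1008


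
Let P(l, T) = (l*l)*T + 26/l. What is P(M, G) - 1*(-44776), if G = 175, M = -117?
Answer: 21963157/9 ≈ 2.4404e+6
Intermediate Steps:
P(l, T) = 26/l + T*l**2 (P(l, T) = l**2*T + 26/l = T*l**2 + 26/l = 26/l + T*l**2)
P(M, G) - 1*(-44776) = (26 + 175*(-117)**3)/(-117) - 1*(-44776) = -(26 + 175*(-1601613))/117 + 44776 = -(26 - 280282275)/117 + 44776 = -1/117*(-280282249) + 44776 = 21560173/9 + 44776 = 21963157/9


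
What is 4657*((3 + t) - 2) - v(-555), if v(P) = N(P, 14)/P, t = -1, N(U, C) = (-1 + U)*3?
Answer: -556/185 ≈ -3.0054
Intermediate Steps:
N(U, C) = -3 + 3*U
v(P) = (-3 + 3*P)/P
4657*((3 + t) - 2) - v(-555) = 4657*((3 - 1) - 2) - (3 - 3/(-555)) = 4657*(2 - 2) - (3 - 3*(-1/555)) = 4657*0 - (3 + 1/185) = 0 - 1*556/185 = 0 - 556/185 = -556/185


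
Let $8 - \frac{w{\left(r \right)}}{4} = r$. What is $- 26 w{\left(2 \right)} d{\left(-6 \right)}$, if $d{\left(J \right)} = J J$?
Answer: $-22464$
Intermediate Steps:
$d{\left(J \right)} = J^{2}$
$w{\left(r \right)} = 32 - 4 r$
$- 26 w{\left(2 \right)} d{\left(-6 \right)} = - 26 \left(32 - 8\right) \left(-6\right)^{2} = - 26 \left(32 - 8\right) 36 = \left(-26\right) 24 \cdot 36 = \left(-624\right) 36 = -22464$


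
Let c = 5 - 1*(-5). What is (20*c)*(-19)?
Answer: -3800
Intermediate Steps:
c = 10 (c = 5 + 5 = 10)
(20*c)*(-19) = (20*10)*(-19) = 200*(-19) = -3800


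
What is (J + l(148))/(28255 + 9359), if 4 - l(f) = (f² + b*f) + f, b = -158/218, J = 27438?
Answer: 99867/683321 ≈ 0.14615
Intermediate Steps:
b = -79/109 (b = -158*1/218 = -79/109 ≈ -0.72477)
l(f) = 4 - f² - 30*f/109 (l(f) = 4 - ((f² - 79*f/109) + f) = 4 - (f² + 30*f/109) = 4 + (-f² - 30*f/109) = 4 - f² - 30*f/109)
(J + l(148))/(28255 + 9359) = (27438 + (4 - 1*148² - 30/109*148))/(28255 + 9359) = (27438 + (4 - 1*21904 - 4440/109))/37614 = (27438 + (4 - 21904 - 4440/109))*(1/37614) = (27438 - 2391540/109)*(1/37614) = (599202/109)*(1/37614) = 99867/683321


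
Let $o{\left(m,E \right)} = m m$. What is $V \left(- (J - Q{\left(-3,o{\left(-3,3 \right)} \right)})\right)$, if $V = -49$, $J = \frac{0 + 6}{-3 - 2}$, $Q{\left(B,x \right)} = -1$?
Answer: $- \frac{49}{5} \approx -9.8$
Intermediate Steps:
$o{\left(m,E \right)} = m^{2}$
$J = - \frac{6}{5}$ ($J = \frac{6}{-5} = 6 \left(- \frac{1}{5}\right) = - \frac{6}{5} \approx -1.2$)
$V \left(- (J - Q{\left(-3,o{\left(-3,3 \right)} \right)})\right) = - 49 \left(- (- \frac{6}{5} - -1)\right) = - 49 \left(- (- \frac{6}{5} + 1)\right) = - 49 \left(\left(-1\right) \left(- \frac{1}{5}\right)\right) = \left(-49\right) \frac{1}{5} = - \frac{49}{5}$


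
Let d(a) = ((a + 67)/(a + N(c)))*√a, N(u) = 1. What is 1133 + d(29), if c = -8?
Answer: 1133 + 16*√29/5 ≈ 1150.2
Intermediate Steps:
d(a) = √a*(67 + a)/(1 + a) (d(a) = ((a + 67)/(a + 1))*√a = ((67 + a)/(1 + a))*√a = √a*(67 + a)/(1 + a))
1133 + d(29) = 1133 + √29*(67 + 29)/(1 + 29) = 1133 + √29*96/30 = 1133 + √29*(1/30)*96 = 1133 + 16*√29/5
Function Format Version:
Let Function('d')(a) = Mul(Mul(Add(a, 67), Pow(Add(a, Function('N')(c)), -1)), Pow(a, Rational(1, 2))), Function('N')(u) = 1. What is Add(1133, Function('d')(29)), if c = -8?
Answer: Add(1133, Mul(Rational(16, 5), Pow(29, Rational(1, 2)))) ≈ 1150.2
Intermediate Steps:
Function('d')(a) = Mul(Pow(a, Rational(1, 2)), Pow(Add(1, a), -1), Add(67, a)) (Function('d')(a) = Mul(Mul(Add(a, 67), Pow(Add(a, 1), -1)), Pow(a, Rational(1, 2))) = Mul(Mul(Add(67, a), Pow(Add(1, a), -1)), Pow(a, Rational(1, 2))) = Mul(Mul(Pow(Add(1, a), -1), Add(67, a)), Pow(a, Rational(1, 2))) = Mul(Pow(a, Rational(1, 2)), Pow(Add(1, a), -1), Add(67, a)))
Add(1133, Function('d')(29)) = Add(1133, Mul(Pow(29, Rational(1, 2)), Pow(Add(1, 29), -1), Add(67, 29))) = Add(1133, Mul(Pow(29, Rational(1, 2)), Pow(30, -1), 96)) = Add(1133, Mul(Pow(29, Rational(1, 2)), Rational(1, 30), 96)) = Add(1133, Mul(Rational(16, 5), Pow(29, Rational(1, 2))))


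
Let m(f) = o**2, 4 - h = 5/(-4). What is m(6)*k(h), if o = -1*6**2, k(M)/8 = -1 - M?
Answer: -64800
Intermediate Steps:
h = 21/4 (h = 4 - 5/(-4) = 4 - 5*(-1)/4 = 4 - 1*(-5/4) = 4 + 5/4 = 21/4 ≈ 5.2500)
k(M) = -8 - 8*M (k(M) = 8*(-1 - M) = -8 - 8*M)
o = -36 (o = -1*36 = -36)
m(f) = 1296 (m(f) = (-36)**2 = 1296)
m(6)*k(h) = 1296*(-8 - 8*21/4) = 1296*(-8 - 42) = 1296*(-50) = -64800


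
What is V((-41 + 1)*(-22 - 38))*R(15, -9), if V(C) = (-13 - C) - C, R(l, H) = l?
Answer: -72195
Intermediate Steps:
V(C) = -13 - 2*C
V((-41 + 1)*(-22 - 38))*R(15, -9) = (-13 - 2*(-41 + 1)*(-22 - 38))*15 = (-13 - (-80)*(-60))*15 = (-13 - 2*2400)*15 = (-13 - 4800)*15 = -4813*15 = -72195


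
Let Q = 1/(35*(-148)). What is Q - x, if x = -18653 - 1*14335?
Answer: 170877839/5180 ≈ 32988.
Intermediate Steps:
x = -32988 (x = -18653 - 14335 = -32988)
Q = -1/5180 (Q = 1/(-5180) = -1/5180 ≈ -0.00019305)
Q - x = -1/5180 - 1*(-32988) = -1/5180 + 32988 = 170877839/5180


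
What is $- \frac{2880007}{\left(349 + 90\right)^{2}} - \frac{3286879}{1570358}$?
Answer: $- \frac{5156092640265}{302640964118} \approx -17.037$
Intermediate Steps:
$- \frac{2880007}{\left(349 + 90\right)^{2}} - \frac{3286879}{1570358} = - \frac{2880007}{439^{2}} - \frac{3286879}{1570358} = - \frac{2880007}{192721} - \frac{3286879}{1570358} = - \frac{5156092640265}{302640964118}$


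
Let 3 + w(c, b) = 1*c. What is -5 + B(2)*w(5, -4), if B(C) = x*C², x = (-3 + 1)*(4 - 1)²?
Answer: -149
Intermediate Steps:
w(c, b) = -3 + c (w(c, b) = -3 + 1*c = -3 + c)
x = -18 (x = -2*3² = -2*9 = -18)
B(C) = -18*C²
-5 + B(2)*w(5, -4) = -5 + (-18*2²)*(-3 + 5) = -5 - 18*4*2 = -5 - 72*2 = -5 - 144 = -149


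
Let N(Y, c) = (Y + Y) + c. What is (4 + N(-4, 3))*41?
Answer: -41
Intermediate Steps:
N(Y, c) = c + 2*Y (N(Y, c) = 2*Y + c = c + 2*Y)
(4 + N(-4, 3))*41 = (4 + (3 + 2*(-4)))*41 = (4 + (3 - 8))*41 = (4 - 5)*41 = -1*41 = -41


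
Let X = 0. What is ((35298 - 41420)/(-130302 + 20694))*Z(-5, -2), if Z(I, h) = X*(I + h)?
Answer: 0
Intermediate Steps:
Z(I, h) = 0 (Z(I, h) = 0*(I + h) = 0)
((35298 - 41420)/(-130302 + 20694))*Z(-5, -2) = ((35298 - 41420)/(-130302 + 20694))*0 = -6122/(-109608)*0 = -6122*(-1/109608)*0 = (3061/54804)*0 = 0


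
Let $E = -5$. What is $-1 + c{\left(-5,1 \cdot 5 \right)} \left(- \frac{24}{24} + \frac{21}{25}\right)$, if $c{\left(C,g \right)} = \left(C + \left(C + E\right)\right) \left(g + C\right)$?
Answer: $-1$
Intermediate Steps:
$c{\left(C,g \right)} = \left(-5 + 2 C\right) \left(C + g\right)$ ($c{\left(C,g \right)} = \left(C + \left(C - 5\right)\right) \left(g + C\right) = \left(C + \left(-5 + C\right)\right) \left(C + g\right) = \left(-5 + 2 C\right) \left(C + g\right)$)
$-1 + c{\left(-5,1 \cdot 5 \right)} \left(- \frac{24}{24} + \frac{21}{25}\right) = -1 + \left(\left(-5\right) \left(-5\right) - 5 \cdot 1 \cdot 5 + 2 \left(-5\right)^{2} + 2 \left(-5\right) 1 \cdot 5\right) \left(- \frac{24}{24} + \frac{21}{25}\right) = -1 + \left(25 - 25 + 2 \cdot 25 + 2 \left(-5\right) 5\right) \left(\left(-24\right) \frac{1}{24} + 21 \cdot \frac{1}{25}\right) = -1 + \left(25 - 25 + 50 - 50\right) \left(-1 + \frac{21}{25}\right) = -1 + 0 \left(- \frac{4}{25}\right) = -1 + 0 = -1$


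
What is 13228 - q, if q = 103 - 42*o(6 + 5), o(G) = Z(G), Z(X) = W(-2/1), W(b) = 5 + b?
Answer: 13251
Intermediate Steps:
Z(X) = 3 (Z(X) = 5 - 2/1 = 5 - 2*1 = 5 - 2 = 3)
o(G) = 3
q = -23 (q = 103 - 42*3 = 103 - 126 = -23)
13228 - q = 13228 - 1*(-23) = 13228 + 23 = 13251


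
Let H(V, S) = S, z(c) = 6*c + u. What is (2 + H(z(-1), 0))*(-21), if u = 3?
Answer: -42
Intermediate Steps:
z(c) = 3 + 6*c (z(c) = 6*c + 3 = 3 + 6*c)
(2 + H(z(-1), 0))*(-21) = (2 + 0)*(-21) = 2*(-21) = -42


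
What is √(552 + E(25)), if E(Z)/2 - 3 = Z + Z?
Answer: √658 ≈ 25.652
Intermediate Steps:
E(Z) = 6 + 4*Z (E(Z) = 6 + 2*(Z + Z) = 6 + 2*(2*Z) = 6 + 4*Z)
√(552 + E(25)) = √(552 + (6 + 4*25)) = √(552 + (6 + 100)) = √(552 + 106) = √658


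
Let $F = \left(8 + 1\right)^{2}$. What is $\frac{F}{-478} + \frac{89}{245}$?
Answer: $\frac{22697}{117110} \approx 0.19381$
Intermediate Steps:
$F = 81$ ($F = 9^{2} = 81$)
$\frac{F}{-478} + \frac{89}{245} = \frac{81}{-478} + \frac{89}{245} = 81 \left(- \frac{1}{478}\right) + 89 \cdot \frac{1}{245} = - \frac{81}{478} + \frac{89}{245} = \frac{22697}{117110}$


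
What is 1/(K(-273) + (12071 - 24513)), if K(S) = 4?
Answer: -1/12438 ≈ -8.0399e-5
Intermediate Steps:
1/(K(-273) + (12071 - 24513)) = 1/(4 + (12071 - 24513)) = 1/(4 - 12442) = 1/(-12438) = -1/12438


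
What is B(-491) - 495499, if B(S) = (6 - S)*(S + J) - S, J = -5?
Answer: -741520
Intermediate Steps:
B(S) = -S + (-5 + S)*(6 - S) (B(S) = (6 - S)*(S - 5) - S = (6 - S)*(-5 + S) - S = (-5 + S)*(6 - S) - S = -S + (-5 + S)*(6 - S))
B(-491) - 495499 = (-30 - 1*(-491)² + 10*(-491)) - 495499 = (-30 - 1*241081 - 4910) - 495499 = (-30 - 241081 - 4910) - 495499 = -246021 - 495499 = -741520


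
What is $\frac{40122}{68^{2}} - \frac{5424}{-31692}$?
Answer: $\frac{54026125}{6105992} \approx 8.8481$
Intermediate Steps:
$\frac{40122}{68^{2}} - \frac{5424}{-31692} = \frac{40122}{4624} - - \frac{452}{2641} = 40122 \cdot \frac{1}{4624} + \frac{452}{2641} = \frac{20061}{2312} + \frac{452}{2641} = \frac{54026125}{6105992}$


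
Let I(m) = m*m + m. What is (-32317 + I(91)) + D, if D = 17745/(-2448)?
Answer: -19545035/816 ≈ -23952.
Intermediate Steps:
D = -5915/816 (D = 17745*(-1/2448) = -5915/816 ≈ -7.2488)
I(m) = m + m**2 (I(m) = m**2 + m = m + m**2)
(-32317 + I(91)) + D = (-32317 + 91*(1 + 91)) - 5915/816 = (-32317 + 91*92) - 5915/816 = (-32317 + 8372) - 5915/816 = -23945 - 5915/816 = -19545035/816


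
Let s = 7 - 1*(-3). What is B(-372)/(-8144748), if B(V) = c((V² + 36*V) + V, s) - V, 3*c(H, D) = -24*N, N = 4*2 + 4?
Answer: -23/678729 ≈ -3.3887e-5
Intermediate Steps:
N = 12 (N = 8 + 4 = 12)
s = 10 (s = 7 + 3 = 10)
c(H, D) = -96 (c(H, D) = (-24*12)/3 = (⅓)*(-288) = -96)
B(V) = -96 - V
B(-372)/(-8144748) = (-96 - 1*(-372))/(-8144748) = (-96 + 372)*(-1/8144748) = 276*(-1/8144748) = -23/678729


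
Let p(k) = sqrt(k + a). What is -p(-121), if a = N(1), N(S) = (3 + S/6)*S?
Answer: -I*sqrt(4242)/6 ≈ -10.855*I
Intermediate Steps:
N(S) = S*(3 + S/6) (N(S) = (3 + S*(1/6))*S = (3 + S/6)*S = S*(3 + S/6))
a = 19/6 (a = (1/6)*1*(18 + 1) = (1/6)*1*19 = 19/6 ≈ 3.1667)
p(k) = sqrt(19/6 + k) (p(k) = sqrt(k + 19/6) = sqrt(19/6 + k))
-p(-121) = -sqrt(114 + 36*(-121))/6 = -sqrt(114 - 4356)/6 = -sqrt(-4242)/6 = -I*sqrt(4242)/6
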